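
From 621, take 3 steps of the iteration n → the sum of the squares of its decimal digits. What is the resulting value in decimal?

50

621 → 6² + 2² + 1² = 36 + 4 + 1 = 41
41 → 4² + 1² = 16 + 1 = 17
17 → 1² + 7² = 1 + 49 = 50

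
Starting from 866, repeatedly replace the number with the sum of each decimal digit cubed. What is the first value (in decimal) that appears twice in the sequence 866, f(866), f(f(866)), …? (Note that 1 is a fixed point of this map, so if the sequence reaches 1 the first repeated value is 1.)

407

866 → 8³ + 6³ + 6³ = 944
944 → 9³ + 4³ + 4³ = 857
857 → 8³ + 5³ + 7³ = 980
980 → 9³ + 8³ + 0³ = 1241
1241 → 1³ + 2³ + 4³ + 1³ = 74
74 → 7³ + 4³ = 407
407 → 4³ + 0³ + 7³ = 407  — 407 already appeared earlier.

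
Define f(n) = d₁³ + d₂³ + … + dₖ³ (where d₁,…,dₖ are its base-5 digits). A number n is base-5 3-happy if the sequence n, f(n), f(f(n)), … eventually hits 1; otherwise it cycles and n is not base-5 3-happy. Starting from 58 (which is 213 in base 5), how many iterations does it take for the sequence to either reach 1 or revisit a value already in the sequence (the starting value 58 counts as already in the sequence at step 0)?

58 = (2,1,3)_5 → 2³ + 1³ + 3³ = 36
36 = (1,2,1)_5 → 1³ + 2³ + 1³ = 10
10 = (2,0)_5 → 2³ + 0³ = 8
8 = (1,3)_5 → 1³ + 3³ = 28
28 = (1,0,3)_5 → 1³ + 0³ + 3³ = 28  — 28 repeats.
That took 5 steps.

5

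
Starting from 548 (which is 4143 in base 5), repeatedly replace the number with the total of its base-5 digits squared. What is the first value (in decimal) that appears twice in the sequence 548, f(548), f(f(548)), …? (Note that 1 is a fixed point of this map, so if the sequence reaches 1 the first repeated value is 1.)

16

548 = (4,1,4,3)_5 → 4² + 1² + 4² + 3² = 42
42 = (1,3,2)_5 → 1² + 3² + 2² = 14
14 = (2,4)_5 → 2² + 4² = 20
20 = (4,0)_5 → 4² + 0² = 16
16 = (3,1)_5 → 3² + 1² = 10
10 = (2,0)_5 → 2² + 0² = 4
4 = (4)_5 → 4² = 16  — 16 already appeared earlier.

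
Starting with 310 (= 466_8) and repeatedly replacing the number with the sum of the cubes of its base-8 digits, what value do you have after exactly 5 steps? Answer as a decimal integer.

310 = (4,6,6)_8 → 496
496 = (7,6,0)_8 → 559
559 = (1,0,5,7)_8 → 469
469 = (7,2,5)_8 → 476
476 = (7,3,4)_8 → 434

434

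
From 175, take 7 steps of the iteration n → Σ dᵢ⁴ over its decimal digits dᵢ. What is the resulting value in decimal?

175 → 1⁴ + 7⁴ + 5⁴ = 3027
3027 → 3⁴ + 0⁴ + 2⁴ + 7⁴ = 2498
2498 → 2⁴ + 4⁴ + 9⁴ + 8⁴ = 10929
10929 → 1⁴ + 0⁴ + 9⁴ + 2⁴ + 9⁴ = 13139
13139 → 1⁴ + 3⁴ + 1⁴ + 3⁴ + 9⁴ = 6725
6725 → 6⁴ + 7⁴ + 2⁴ + 5⁴ = 4338
4338 → 4⁴ + 3⁴ + 3⁴ + 8⁴ = 4514

4514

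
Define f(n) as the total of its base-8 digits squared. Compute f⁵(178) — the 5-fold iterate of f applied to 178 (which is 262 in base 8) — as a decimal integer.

178 = (2,6,2)_8 → 2² + 6² + 2² = 44
44 = (5,4)_8 → 5² + 4² = 41
41 = (5,1)_8 → 5² + 1² = 26
26 = (3,2)_8 → 3² + 2² = 13
13 = (1,5)_8 → 1² + 5² = 26

26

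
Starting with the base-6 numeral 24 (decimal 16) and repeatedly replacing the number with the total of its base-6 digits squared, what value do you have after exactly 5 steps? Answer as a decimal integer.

16 = (2,4)_6 → 20
20 = (3,2)_6 → 13
13 = (2,1)_6 → 5
5 = (5)_6 → 25
25 = (4,1)_6 → 17

17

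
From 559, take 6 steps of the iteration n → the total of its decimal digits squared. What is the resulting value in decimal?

37

559 → 131
131 → 11
11 → 2
2 → 4
4 → 16
16 → 37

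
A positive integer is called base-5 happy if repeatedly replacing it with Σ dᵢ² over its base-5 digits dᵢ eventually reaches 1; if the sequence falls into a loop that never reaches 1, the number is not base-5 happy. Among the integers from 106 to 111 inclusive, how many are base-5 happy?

1

106: 106 → 18 → 18  — not base-5 happy
107: 107 → 21 → 17 → 13 → 13  — not base-5 happy
108: 108 → 26 → 2 → 4 → 16 → 10 → 4  — not base-5 happy
109: 109 → 33 → 11 → 5 → 1  — base-5 happy
110: 110 → 20 → 16 → 10 → 4 → 16  — not base-5 happy
111: 111 → 21 → 17 → 13 → 13  — not base-5 happy
base-5 happy: 109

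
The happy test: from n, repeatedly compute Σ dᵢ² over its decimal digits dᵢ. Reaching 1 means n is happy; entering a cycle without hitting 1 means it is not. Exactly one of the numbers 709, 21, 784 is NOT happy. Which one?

709: 709 → 130 → 10 → 1  — reaches 1 (happy)
21: 21 → 5 → 25 → 29 → 85 → 89 → 145 → 42 → 20 → 4 → 16 → 37 → 58 → 89  — repeats 89 (not happy)
784: 784 → 129 → 86 → 100 → 1  — reaches 1 (happy)

21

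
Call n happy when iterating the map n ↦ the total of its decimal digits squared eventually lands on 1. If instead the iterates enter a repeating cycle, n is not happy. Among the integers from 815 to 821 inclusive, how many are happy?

815: 815 → 90 → 81 → 65 → 61 → 37 → 58 → 89 → 145 → 42 → 20 → 4 → 16 → 37  (repeats 37)
816: 816 → 101 → 2 → 4 → 16 → 37 → 58 → 89 → 145 → 42 → 20 → 4  (repeats 4)
817: 817 → 114 → 18 → 65 → 61 → 37 → 58 → 89 → 145 → 42 → 20 → 4 → 16 → 37  (repeats 37)
818: 818 → 129 → 86 → 100 → 1  (reaches 1)
819: 819 → 146 → 53 → 34 → 25 → 29 → 85 → 89 → 145 → 42 → 20 → 4 → 16 → 37 → 58 → 89  (repeats 89)
820: 820 → 68 → 100 → 1  (reaches 1)
821: 821 → 69 → 117 → 51 → 26 → 40 → 16 → 37 → 58 → 89 → 145 → 42 → 20 → 4 → 16  (repeats 16)
happy: 818, 820

2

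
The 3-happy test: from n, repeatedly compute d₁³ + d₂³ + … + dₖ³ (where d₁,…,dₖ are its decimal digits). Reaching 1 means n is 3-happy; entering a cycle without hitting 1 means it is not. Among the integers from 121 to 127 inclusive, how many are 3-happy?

121: 121 → 10 → 1  — 3-happy
122: 122 → 17 → 344 → 155 → 251 → 134 → 92 → 737 → 713 → 371 → 371  — not 3-happy
123: 123 → 36 → 243 → 99 → 1458 → 702 → 351 → 153 → 153  — not 3-happy
124: 124 → 73 → 370 → 370  — not 3-happy
125: 125 → 134 → 92 → 737 → 713 → 371 → 371  — not 3-happy
126: 126 → 225 → 141 → 66 → 432 → 99 → 1458 → 702 → 351 → 153 → 153  — not 3-happy
127: 127 → 352 → 160 → 217 → 352  — not 3-happy
3-happy: 121

1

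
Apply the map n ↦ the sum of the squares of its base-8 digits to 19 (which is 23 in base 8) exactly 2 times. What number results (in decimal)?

26

19 = (2,3)_8 → 2² + 3² = 4 + 9 = 13
13 = (1,5)_8 → 1² + 5² = 1 + 25 = 26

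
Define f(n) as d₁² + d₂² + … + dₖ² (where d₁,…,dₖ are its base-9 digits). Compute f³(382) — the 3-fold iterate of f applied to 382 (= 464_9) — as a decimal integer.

68

382 = (4,6,4)_9 → 68
68 = (7,5)_9 → 74
74 = (8,2)_9 → 68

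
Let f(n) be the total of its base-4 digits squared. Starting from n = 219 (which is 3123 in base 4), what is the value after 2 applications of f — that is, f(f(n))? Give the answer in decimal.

11

219 = (3,1,2,3)_4 → 3² + 1² + 2² + 3² = 23
23 = (1,1,3)_4 → 1² + 1² + 3² = 11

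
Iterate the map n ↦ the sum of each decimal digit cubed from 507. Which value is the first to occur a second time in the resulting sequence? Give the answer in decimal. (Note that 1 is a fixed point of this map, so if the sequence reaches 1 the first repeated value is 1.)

507 → 5³ + 0³ + 7³ = 468
468 → 4³ + 6³ + 8³ = 792
792 → 7³ + 9³ + 2³ = 1080
1080 → 1³ + 0³ + 8³ + 0³ = 513
513 → 5³ + 1³ + 3³ = 153
153 → 1³ + 5³ + 3³ = 153  — 153 already appeared earlier.

153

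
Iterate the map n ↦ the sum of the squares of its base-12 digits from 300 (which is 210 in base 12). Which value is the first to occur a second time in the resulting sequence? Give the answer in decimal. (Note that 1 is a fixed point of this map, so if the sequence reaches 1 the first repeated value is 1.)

5

300 = (2,1,0)_12 → 5
5 = (5)_12 → 25
25 = (2,1)_12 → 5  — 5 already appeared earlier.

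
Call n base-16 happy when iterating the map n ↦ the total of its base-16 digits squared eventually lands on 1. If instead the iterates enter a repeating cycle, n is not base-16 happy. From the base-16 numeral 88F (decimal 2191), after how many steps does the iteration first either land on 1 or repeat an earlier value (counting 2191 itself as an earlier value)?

8

2191 = (8,8,15)_16 → 8² + 8² + 15² = 64 + 64 + 225 = 353
353 = (1,6,1)_16 → 1² + 6² + 1² = 1 + 36 + 1 = 38
38 = (2,6)_16 → 2² + 6² = 4 + 36 = 40
40 = (2,8)_16 → 2² + 8² = 4 + 64 = 68
68 = (4,4)_16 → 4² + 4² = 16 + 16 = 32
32 = (2,0)_16 → 2² + 0² = 4 + 0 = 4
4 = (4)_16 → 4² = 16
16 = (1,0)_16 → 1² + 0² = 1 + 0 = 1  — reached 1.
That took 8 steps.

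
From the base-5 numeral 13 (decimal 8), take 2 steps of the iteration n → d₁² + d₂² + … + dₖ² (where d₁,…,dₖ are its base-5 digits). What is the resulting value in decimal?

4

8 = (1,3)_5 → 1² + 3² = 10
10 = (2,0)_5 → 2² + 0² = 4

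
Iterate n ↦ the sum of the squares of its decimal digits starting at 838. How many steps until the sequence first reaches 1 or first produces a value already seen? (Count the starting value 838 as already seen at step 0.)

838 → 8² + 3² + 8² = 137
137 → 1² + 3² + 7² = 59
59 → 5² + 9² = 106
106 → 1² + 0² + 6² = 37
37 → 3² + 7² = 58
58 → 5² + 8² = 89
89 → 8² + 9² = 145
145 → 1² + 4² + 5² = 42
42 → 4² + 2² = 20
20 → 2² + 0² = 4
4 → 4² = 16
16 → 1² + 6² = 37  — 37 repeats.
That took 12 steps.

12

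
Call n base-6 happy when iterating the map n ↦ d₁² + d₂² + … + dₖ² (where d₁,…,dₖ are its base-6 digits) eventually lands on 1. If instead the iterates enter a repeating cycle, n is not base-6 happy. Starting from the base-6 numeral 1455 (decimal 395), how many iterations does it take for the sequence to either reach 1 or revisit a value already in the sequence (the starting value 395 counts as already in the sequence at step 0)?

395 = (1,4,5,5)_6 → 1² + 4² + 5² + 5² = 67
67 = (1,5,1)_6 → 1² + 5² + 1² = 27
27 = (4,3)_6 → 4² + 3² = 25
25 = (4,1)_6 → 4² + 1² = 17
17 = (2,5)_6 → 2² + 5² = 29
29 = (4,5)_6 → 4² + 5² = 41
41 = (1,0,5)_6 → 1² + 0² + 5² = 26
26 = (4,2)_6 → 4² + 2² = 20
20 = (3,2)_6 → 3² + 2² = 13
13 = (2,1)_6 → 2² + 1² = 5
5 = (5)_6 → 5² = 25  — 25 repeats.
That took 11 steps.

11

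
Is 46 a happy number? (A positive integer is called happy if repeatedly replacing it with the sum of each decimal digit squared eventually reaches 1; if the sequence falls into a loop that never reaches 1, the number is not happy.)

46 → 4² + 6² = 16 + 36 = 52
52 → 5² + 2² = 25 + 4 = 29
29 → 2² + 9² = 4 + 81 = 85
85 → 8² + 5² = 64 + 25 = 89
89 → 8² + 9² = 64 + 81 = 145
145 → 1² + 4² + 5² = 1 + 16 + 25 = 42
42 → 4² + 2² = 16 + 4 = 20
20 → 2² + 0² = 4 + 0 = 4
4 → 4² = 16
16 → 1² + 6² = 1 + 36 = 37
37 → 3² + 7² = 9 + 49 = 58
58 → 5² + 8² = 25 + 64 = 89  — 89 already seen; the sequence cycles without reaching 1.

not happy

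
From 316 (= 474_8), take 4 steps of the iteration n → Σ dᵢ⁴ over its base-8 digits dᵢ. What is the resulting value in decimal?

722

316 = (4,7,4)_8 → 4⁴ + 7⁴ + 4⁴ = 256 + 2401 + 256 = 2913
2913 = (5,5,4,1)_8 → 5⁴ + 5⁴ + 4⁴ + 1⁴ = 625 + 625 + 256 + 1 = 1507
1507 = (2,7,4,3)_8 → 2⁴ + 7⁴ + 4⁴ + 3⁴ = 16 + 2401 + 256 + 81 = 2754
2754 = (5,3,0,2)_8 → 5⁴ + 3⁴ + 0⁴ + 2⁴ = 625 + 81 + 0 + 16 = 722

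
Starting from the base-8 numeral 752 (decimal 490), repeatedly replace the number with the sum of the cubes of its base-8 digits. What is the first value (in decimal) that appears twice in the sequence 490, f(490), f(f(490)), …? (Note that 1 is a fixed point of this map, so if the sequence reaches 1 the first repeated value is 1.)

476

490 = (7,5,2)_8 → 7³ + 5³ + 2³ = 343 + 125 + 8 = 476
476 = (7,3,4)_8 → 7³ + 3³ + 4³ = 343 + 27 + 64 = 434
434 = (6,6,2)_8 → 6³ + 6³ + 2³ = 216 + 216 + 8 = 440
440 = (6,7,0)_8 → 6³ + 7³ + 0³ = 216 + 343 + 0 = 559
559 = (1,0,5,7)_8 → 1³ + 0³ + 5³ + 7³ = 1 + 0 + 125 + 343 = 469
469 = (7,2,5)_8 → 7³ + 2³ + 5³ = 343 + 8 + 125 = 476  — 476 already appeared earlier.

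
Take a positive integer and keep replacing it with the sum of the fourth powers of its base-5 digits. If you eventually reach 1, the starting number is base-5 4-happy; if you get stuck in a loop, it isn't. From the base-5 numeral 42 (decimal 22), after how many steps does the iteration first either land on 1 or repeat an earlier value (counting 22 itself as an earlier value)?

8

22 = (4,2)_5 → 4⁴ + 2⁴ = 256 + 16 = 272
272 = (2,0,4,2)_5 → 2⁴ + 0⁴ + 4⁴ + 2⁴ = 16 + 0 + 256 + 16 = 288
288 = (2,1,2,3)_5 → 2⁴ + 1⁴ + 2⁴ + 3⁴ = 16 + 1 + 16 + 81 = 114
114 = (4,2,4)_5 → 4⁴ + 2⁴ + 4⁴ = 256 + 16 + 256 = 528
528 = (4,1,0,3)_5 → 4⁴ + 1⁴ + 0⁴ + 3⁴ = 256 + 1 + 0 + 81 = 338
338 = (2,3,2,3)_5 → 2⁴ + 3⁴ + 2⁴ + 3⁴ = 16 + 81 + 16 + 81 = 194
194 = (1,2,3,4)_5 → 1⁴ + 2⁴ + 3⁴ + 4⁴ = 1 + 16 + 81 + 256 = 354
354 = (2,4,0,4)_5 → 2⁴ + 4⁴ + 0⁴ + 4⁴ = 16 + 256 + 0 + 256 = 528  — 528 repeats.
That took 8 steps.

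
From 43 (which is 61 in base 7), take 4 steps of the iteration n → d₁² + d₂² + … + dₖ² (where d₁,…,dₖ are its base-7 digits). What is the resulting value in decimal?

13

43 = (6,1)_7 → 6² + 1² = 36 + 1 = 37
37 = (5,2)_7 → 5² + 2² = 25 + 4 = 29
29 = (4,1)_7 → 4² + 1² = 16 + 1 = 17
17 = (2,3)_7 → 2² + 3² = 4 + 9 = 13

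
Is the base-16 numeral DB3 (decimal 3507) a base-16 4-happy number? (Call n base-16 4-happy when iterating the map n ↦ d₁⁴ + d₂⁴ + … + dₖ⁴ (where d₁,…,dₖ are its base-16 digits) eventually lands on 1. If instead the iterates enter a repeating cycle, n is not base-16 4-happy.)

base-16 4-happy

3507 = (13,11,3)_16 → 43283
43283 = (10,9,1,3)_16 → 16643
16643 = (4,1,0,3)_16 → 338
338 = (1,5,2)_16 → 642
642 = (2,8,2)_16 → 4128
4128 = (1,0,2,0)_16 → 17
17 = (1,1)_16 → 2
2 = (2)_16 → 16
16 = (1,0)_16 → 1  — reached 1.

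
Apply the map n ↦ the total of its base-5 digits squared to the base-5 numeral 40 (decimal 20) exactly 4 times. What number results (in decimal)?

16

20 = (4,0)_5 → 4² + 0² = 16
16 = (3,1)_5 → 3² + 1² = 10
10 = (2,0)_5 → 2² + 0² = 4
4 = (4)_5 → 4² = 16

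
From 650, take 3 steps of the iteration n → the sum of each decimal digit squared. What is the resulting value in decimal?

650 → 6² + 5² + 0² = 61
61 → 6² + 1² = 37
37 → 3² + 7² = 58

58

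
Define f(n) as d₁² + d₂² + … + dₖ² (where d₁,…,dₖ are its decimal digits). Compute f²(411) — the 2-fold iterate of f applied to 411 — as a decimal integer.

65

411 → 4² + 1² + 1² = 18
18 → 1² + 8² = 65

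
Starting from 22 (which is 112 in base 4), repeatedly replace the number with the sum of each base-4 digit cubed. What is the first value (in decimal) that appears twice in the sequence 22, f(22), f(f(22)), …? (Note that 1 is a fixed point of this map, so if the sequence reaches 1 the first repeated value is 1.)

1

22 = (1,1,2)_4 → 10
10 = (2,2)_4 → 16
16 = (1,0,0)_4 → 1  — reached the fixed point 1.
1 → 1, so 1 is the first repeated value.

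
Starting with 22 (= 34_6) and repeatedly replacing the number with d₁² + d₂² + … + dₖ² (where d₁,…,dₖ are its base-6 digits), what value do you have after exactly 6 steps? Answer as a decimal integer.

20

22 = (3,4)_6 → 25
25 = (4,1)_6 → 17
17 = (2,5)_6 → 29
29 = (4,5)_6 → 41
41 = (1,0,5)_6 → 26
26 = (4,2)_6 → 20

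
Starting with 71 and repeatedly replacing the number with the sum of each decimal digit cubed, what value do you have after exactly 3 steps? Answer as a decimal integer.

251

71 → 7³ + 1³ = 344
344 → 3³ + 4³ + 4³ = 155
155 → 1³ + 5³ + 5³ = 251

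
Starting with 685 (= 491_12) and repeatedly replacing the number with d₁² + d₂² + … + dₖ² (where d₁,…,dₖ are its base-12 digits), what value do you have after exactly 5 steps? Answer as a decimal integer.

685 = (4,9,1)_12 → 4² + 9² + 1² = 16 + 81 + 1 = 98
98 = (8,2)_12 → 8² + 2² = 64 + 4 = 68
68 = (5,8)_12 → 5² + 8² = 25 + 64 = 89
89 = (7,5)_12 → 7² + 5² = 49 + 25 = 74
74 = (6,2)_12 → 6² + 2² = 36 + 4 = 40

40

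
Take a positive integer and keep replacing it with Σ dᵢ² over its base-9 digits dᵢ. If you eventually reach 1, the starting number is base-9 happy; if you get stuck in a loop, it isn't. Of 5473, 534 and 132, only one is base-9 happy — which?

5473: 5473 → 91 → 3 → 9 → 1  — reaches 1 (base-9 happy)
534: 534 → 70 → 98 → 66 → 58 → 52 → 74 → 68 → 74  — repeats 74 (not base-9 happy)
132: 132 → 62 → 100 → 6 → 36 → 16 → 50 → 50  — repeats 50 (not base-9 happy)

5473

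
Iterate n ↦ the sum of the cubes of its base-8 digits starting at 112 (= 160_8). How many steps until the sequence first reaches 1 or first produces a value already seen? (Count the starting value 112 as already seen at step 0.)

112 = (1,6,0)_8 → 217
217 = (3,3,1)_8 → 55
55 = (6,7)_8 → 559
559 = (1,0,5,7)_8 → 469
469 = (7,2,5)_8 → 476
476 = (7,3,4)_8 → 434
434 = (6,6,2)_8 → 440
440 = (6,7,0)_8 → 559  — 559 repeats.
That took 8 steps.

8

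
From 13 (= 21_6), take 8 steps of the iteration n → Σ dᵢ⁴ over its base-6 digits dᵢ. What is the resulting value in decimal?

3

13 = (2,1)_6 → 2⁴ + 1⁴ = 17
17 = (2,5)_6 → 2⁴ + 5⁴ = 641
641 = (2,5,4,5)_6 → 2⁴ + 5⁴ + 4⁴ + 5⁴ = 1522
1522 = (1,1,0,1,4)_6 → 1⁴ + 1⁴ + 0⁴ + 1⁴ + 4⁴ = 259
259 = (1,1,1,1)_6 → 1⁴ + 1⁴ + 1⁴ + 1⁴ = 4
4 = (4)_6 → 4⁴ = 256
256 = (1,1,0,4)_6 → 1⁴ + 1⁴ + 0⁴ + 4⁴ = 258
258 = (1,1,1,0)_6 → 1⁴ + 1⁴ + 1⁴ + 0⁴ = 3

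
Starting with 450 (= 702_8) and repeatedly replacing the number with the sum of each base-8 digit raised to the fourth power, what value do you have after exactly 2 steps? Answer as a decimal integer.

2178

450 = (7,0,2)_8 → 2417
2417 = (4,5,6,1)_8 → 2178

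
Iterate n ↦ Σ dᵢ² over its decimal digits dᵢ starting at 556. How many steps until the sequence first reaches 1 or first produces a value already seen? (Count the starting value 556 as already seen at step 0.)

556 → 5² + 5² + 6² = 86
86 → 8² + 6² = 100
100 → 1² + 0² + 0² = 1  — reached 1.
That took 3 steps.

3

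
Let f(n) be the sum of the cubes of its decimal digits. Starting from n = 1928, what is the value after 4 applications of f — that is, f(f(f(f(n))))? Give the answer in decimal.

1928 → 1³ + 9³ + 2³ + 8³ = 1250
1250 → 1³ + 2³ + 5³ + 0³ = 134
134 → 1³ + 3³ + 4³ = 92
92 → 9³ + 2³ = 737

737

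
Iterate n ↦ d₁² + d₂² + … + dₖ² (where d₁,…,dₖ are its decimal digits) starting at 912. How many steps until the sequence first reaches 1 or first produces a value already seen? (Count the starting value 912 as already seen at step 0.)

3

912 → 9² + 1² + 2² = 86
86 → 8² + 6² = 100
100 → 1² + 0² + 0² = 1  — reached 1.
That took 3 steps.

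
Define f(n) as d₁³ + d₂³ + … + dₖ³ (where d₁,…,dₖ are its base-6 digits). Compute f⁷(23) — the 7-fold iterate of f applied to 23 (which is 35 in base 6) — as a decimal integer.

73

23 = (3,5)_6 → 3³ + 5³ = 27 + 125 = 152
152 = (4,1,2)_6 → 4³ + 1³ + 2³ = 64 + 1 + 8 = 73
73 = (2,0,1)_6 → 2³ + 0³ + 1³ = 8 + 0 + 1 = 9
9 = (1,3)_6 → 1³ + 3³ = 1 + 27 = 28
28 = (4,4)_6 → 4³ + 4³ = 64 + 64 = 128
128 = (3,3,2)_6 → 3³ + 3³ + 2³ = 27 + 27 + 8 = 62
62 = (1,4,2)_6 → 1³ + 4³ + 2³ = 1 + 64 + 8 = 73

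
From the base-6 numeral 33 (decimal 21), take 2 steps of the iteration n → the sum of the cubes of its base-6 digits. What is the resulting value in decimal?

28

21 = (3,3)_6 → 3³ + 3³ = 54
54 = (1,3,0)_6 → 1³ + 3³ + 0³ = 28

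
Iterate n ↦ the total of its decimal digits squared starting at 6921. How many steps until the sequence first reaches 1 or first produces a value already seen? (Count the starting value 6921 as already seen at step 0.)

6921 → 122
122 → 9
9 → 81
81 → 65
65 → 61
61 → 37
37 → 58
58 → 89
89 → 145
145 → 42
42 → 20
20 → 4
4 → 16
16 → 37  — 37 repeats.
That took 14 steps.

14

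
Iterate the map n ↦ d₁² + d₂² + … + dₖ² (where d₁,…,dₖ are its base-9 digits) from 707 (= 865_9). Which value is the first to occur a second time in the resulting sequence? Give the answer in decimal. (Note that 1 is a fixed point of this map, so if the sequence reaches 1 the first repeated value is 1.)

707 = (8,6,5)_9 → 125
125 = (1,4,8)_9 → 81
81 = (1,0,0)_9 → 1  — reached the fixed point 1.
1 → 1, so 1 is the first repeated value.

1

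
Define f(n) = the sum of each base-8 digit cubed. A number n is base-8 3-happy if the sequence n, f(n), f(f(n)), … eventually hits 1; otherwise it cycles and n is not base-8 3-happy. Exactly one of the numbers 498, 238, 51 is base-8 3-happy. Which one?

238

498: 498 → 567 → 560 → 217 → 55 → 559 → 469 → 476 → 434 → 440 → 559  — repeats 559 (not base-8 3-happy)
238: 238 → 368 → 341 → 258 → 72 → 2 → 8 → 1  — reaches 1 (base-8 3-happy)
51: 51 → 243 → 270 → 281 → 92 → 92  — repeats 92 (not base-8 3-happy)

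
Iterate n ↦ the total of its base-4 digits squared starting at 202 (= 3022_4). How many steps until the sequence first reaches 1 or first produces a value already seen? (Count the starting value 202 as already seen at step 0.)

202 = (3,0,2,2)_4 → 3² + 0² + 2² + 2² = 17
17 = (1,0,1)_4 → 1² + 0² + 1² = 2
2 = (2)_4 → 2² = 4
4 = (1,0)_4 → 1² + 0² = 1  — reached 1.
That took 4 steps.

4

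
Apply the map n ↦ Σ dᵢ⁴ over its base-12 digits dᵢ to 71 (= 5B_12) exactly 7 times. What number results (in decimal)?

17042

71 = (5,11)_12 → 15266
15266 = (8,10,0,2)_12 → 14112
14112 = (8,2,0,0)_12 → 4112
4112 = (2,4,6,8)_12 → 5664
5664 = (3,3,4,0)_12 → 418
418 = (2,10,10)_12 → 20016
20016 = (11,7,0,0)_12 → 17042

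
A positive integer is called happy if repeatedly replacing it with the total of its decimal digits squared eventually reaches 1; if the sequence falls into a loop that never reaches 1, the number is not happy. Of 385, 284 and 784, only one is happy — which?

784

385: 385 → 98 → 145 → 42 → 20 → 4 → 16 → 37 → 58 → 89 → 145  — repeats 145 (not happy)
284: 284 → 84 → 80 → 64 → 52 → 29 → 85 → 89 → 145 → 42 → 20 → 4 → 16 → 37 → 58 → 89  — repeats 89 (not happy)
784: 784 → 129 → 86 → 100 → 1  — reaches 1 (happy)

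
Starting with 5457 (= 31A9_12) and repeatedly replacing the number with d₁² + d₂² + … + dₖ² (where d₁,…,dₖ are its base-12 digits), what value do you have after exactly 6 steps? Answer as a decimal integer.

5457 = (3,1,10,9)_12 → 3² + 1² + 10² + 9² = 191
191 = (1,3,11)_12 → 1² + 3² + 11² = 131
131 = (10,11)_12 → 10² + 11² = 221
221 = (1,6,5)_12 → 1² + 6² + 5² = 62
62 = (5,2)_12 → 5² + 2² = 29
29 = (2,5)_12 → 2² + 5² = 29

29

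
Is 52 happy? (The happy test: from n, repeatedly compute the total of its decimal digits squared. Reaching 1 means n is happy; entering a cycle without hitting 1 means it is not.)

not happy

52 → 5² + 2² = 25 + 4 = 29
29 → 2² + 9² = 4 + 81 = 85
85 → 8² + 5² = 64 + 25 = 89
89 → 8² + 9² = 64 + 81 = 145
145 → 1² + 4² + 5² = 1 + 16 + 25 = 42
42 → 4² + 2² = 16 + 4 = 20
20 → 2² + 0² = 4 + 0 = 4
4 → 4² = 16
16 → 1² + 6² = 1 + 36 = 37
37 → 3² + 7² = 9 + 49 = 58
58 → 5² + 8² = 25 + 64 = 89  — 89 already seen; the sequence cycles without reaching 1.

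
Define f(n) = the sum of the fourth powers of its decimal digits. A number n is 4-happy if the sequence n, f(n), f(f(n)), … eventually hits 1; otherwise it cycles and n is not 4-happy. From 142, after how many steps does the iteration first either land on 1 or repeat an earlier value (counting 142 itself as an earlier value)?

11

142 → 1⁴ + 4⁴ + 2⁴ = 1 + 256 + 16 = 273
273 → 2⁴ + 7⁴ + 3⁴ = 16 + 2401 + 81 = 2498
2498 → 2⁴ + 4⁴ + 9⁴ + 8⁴ = 16 + 256 + 6561 + 4096 = 10929
10929 → 1⁴ + 0⁴ + 9⁴ + 2⁴ + 9⁴ = 1 + 0 + 6561 + 16 + 6561 = 13139
13139 → 1⁴ + 3⁴ + 1⁴ + 3⁴ + 9⁴ = 1 + 81 + 1 + 81 + 6561 = 6725
6725 → 6⁴ + 7⁴ + 2⁴ + 5⁴ = 1296 + 2401 + 16 + 625 = 4338
4338 → 4⁴ + 3⁴ + 3⁴ + 8⁴ = 256 + 81 + 81 + 4096 = 4514
4514 → 4⁴ + 5⁴ + 1⁴ + 4⁴ = 256 + 625 + 1 + 256 = 1138
1138 → 1⁴ + 1⁴ + 3⁴ + 8⁴ = 1 + 1 + 81 + 4096 = 4179
4179 → 4⁴ + 1⁴ + 7⁴ + 9⁴ = 256 + 1 + 2401 + 6561 = 9219
9219 → 9⁴ + 2⁴ + 1⁴ + 9⁴ = 6561 + 16 + 1 + 6561 = 13139  — 13139 repeats.
That took 11 steps.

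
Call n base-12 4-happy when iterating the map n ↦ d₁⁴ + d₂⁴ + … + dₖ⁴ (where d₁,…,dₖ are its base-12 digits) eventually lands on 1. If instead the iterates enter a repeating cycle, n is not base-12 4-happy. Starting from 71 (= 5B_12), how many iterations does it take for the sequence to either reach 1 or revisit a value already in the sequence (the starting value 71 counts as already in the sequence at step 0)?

14

71 = (5,11)_12 → 5⁴ + 11⁴ = 15266
15266 = (8,10,0,2)_12 → 8⁴ + 10⁴ + 0⁴ + 2⁴ = 14112
14112 = (8,2,0,0)_12 → 8⁴ + 2⁴ + 0⁴ + 0⁴ = 4112
4112 = (2,4,6,8)_12 → 2⁴ + 4⁴ + 6⁴ + 8⁴ = 5664
5664 = (3,3,4,0)_12 → 3⁴ + 3⁴ + 4⁴ + 0⁴ = 418
418 = (2,10,10)_12 → 2⁴ + 10⁴ + 10⁴ = 20016
20016 = (11,7,0,0)_12 → 11⁴ + 7⁴ + 0⁴ + 0⁴ = 17042
17042 = (9,10,4,2)_12 → 9⁴ + 10⁴ + 4⁴ + 2⁴ = 16833
16833 = (9,8,10,9)_12 → 9⁴ + 8⁴ + 10⁴ + 9⁴ = 27218
27218 = (1,3,9,0,2)_12 → 1⁴ + 3⁴ + 9⁴ + 0⁴ + 2⁴ = 6659
6659 = (3,10,2,11)_12 → 3⁴ + 10⁴ + 2⁴ + 11⁴ = 24738
24738 = (1,2,3,9,6)_12 → 1⁴ + 2⁴ + 3⁴ + 9⁴ + 6⁴ = 7955
7955 = (4,7,2,11)_12 → 4⁴ + 7⁴ + 2⁴ + 11⁴ = 17314
17314 = (10,0,2,10)_12 → 10⁴ + 0⁴ + 2⁴ + 10⁴ = 20016  — 20016 repeats.
That took 14 steps.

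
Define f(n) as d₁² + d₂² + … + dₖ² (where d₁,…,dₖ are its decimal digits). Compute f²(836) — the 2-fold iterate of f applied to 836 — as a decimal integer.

82

836 → 8² + 3² + 6² = 109
109 → 1² + 0² + 9² = 82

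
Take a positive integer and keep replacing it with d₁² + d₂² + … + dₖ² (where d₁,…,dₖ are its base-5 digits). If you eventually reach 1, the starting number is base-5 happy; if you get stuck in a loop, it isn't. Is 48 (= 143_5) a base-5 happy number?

not base-5 happy

48 = (1,4,3)_5 → 1² + 4² + 3² = 1 + 16 + 9 = 26
26 = (1,0,1)_5 → 1² + 0² + 1² = 1 + 0 + 1 = 2
2 = (2)_5 → 2² = 4
4 = (4)_5 → 4² = 16
16 = (3,1)_5 → 3² + 1² = 9 + 1 = 10
10 = (2,0)_5 → 2² + 0² = 4 + 0 = 4  — 4 already seen; the sequence cycles without reaching 1.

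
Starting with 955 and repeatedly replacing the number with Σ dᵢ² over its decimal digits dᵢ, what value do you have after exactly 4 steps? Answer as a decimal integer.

4

955 → 9² + 5² + 5² = 81 + 25 + 25 = 131
131 → 1² + 3² + 1² = 1 + 9 + 1 = 11
11 → 1² + 1² = 1 + 1 = 2
2 → 2² = 4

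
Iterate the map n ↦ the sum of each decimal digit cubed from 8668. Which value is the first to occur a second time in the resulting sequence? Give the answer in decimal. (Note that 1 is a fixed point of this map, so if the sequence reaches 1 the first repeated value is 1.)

133

8668 → 8³ + 6³ + 6³ + 8³ = 1456
1456 → 1³ + 4³ + 5³ + 6³ = 406
406 → 4³ + 0³ + 6³ = 280
280 → 2³ + 8³ + 0³ = 520
520 → 5³ + 2³ + 0³ = 133
133 → 1³ + 3³ + 3³ = 55
55 → 5³ + 5³ = 250
250 → 2³ + 5³ + 0³ = 133  — 133 already appeared earlier.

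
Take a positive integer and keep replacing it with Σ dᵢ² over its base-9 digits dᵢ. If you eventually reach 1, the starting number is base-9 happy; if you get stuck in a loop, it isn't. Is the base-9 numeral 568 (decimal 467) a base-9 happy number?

base-9 happy

467 = (5,6,8)_9 → 125
125 = (1,4,8)_9 → 81
81 = (1,0,0)_9 → 1  — reached 1.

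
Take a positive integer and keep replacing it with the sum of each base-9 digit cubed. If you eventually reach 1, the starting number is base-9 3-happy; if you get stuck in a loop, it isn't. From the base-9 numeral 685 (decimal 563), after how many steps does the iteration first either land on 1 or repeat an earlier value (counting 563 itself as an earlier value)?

6

563 = (6,8,5)_9 → 6³ + 8³ + 5³ = 216 + 512 + 125 = 853
853 = (1,1,4,7)_9 → 1³ + 1³ + 4³ + 7³ = 1 + 1 + 64 + 343 = 409
409 = (5,0,4)_9 → 5³ + 0³ + 4³ = 125 + 0 + 64 = 189
189 = (2,3,0)_9 → 2³ + 3³ + 0³ = 8 + 27 + 0 = 35
35 = (3,8)_9 → 3³ + 8³ = 27 + 512 = 539
539 = (6,5,8)_9 → 6³ + 5³ + 8³ = 216 + 125 + 512 = 853  — 853 repeats.
That took 6 steps.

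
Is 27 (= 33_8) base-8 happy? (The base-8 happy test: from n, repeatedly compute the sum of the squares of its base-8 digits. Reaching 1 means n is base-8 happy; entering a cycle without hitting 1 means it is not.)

base-8 happy

27 = (3,3)_8 → 3² + 3² = 18
18 = (2,2)_8 → 2² + 2² = 8
8 = (1,0)_8 → 1² + 0² = 1  — reached 1.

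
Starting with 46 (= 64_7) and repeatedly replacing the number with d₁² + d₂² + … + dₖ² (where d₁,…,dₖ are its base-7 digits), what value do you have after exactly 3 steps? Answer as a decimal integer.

46 = (6,4)_7 → 6² + 4² = 52
52 = (1,0,3)_7 → 1² + 0² + 3² = 10
10 = (1,3)_7 → 1² + 3² = 10

10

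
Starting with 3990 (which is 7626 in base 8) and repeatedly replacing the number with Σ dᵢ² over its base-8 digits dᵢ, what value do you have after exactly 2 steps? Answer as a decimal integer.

75

3990 = (7,6,2,6)_8 → 7² + 6² + 2² + 6² = 125
125 = (1,7,5)_8 → 1² + 7² + 5² = 75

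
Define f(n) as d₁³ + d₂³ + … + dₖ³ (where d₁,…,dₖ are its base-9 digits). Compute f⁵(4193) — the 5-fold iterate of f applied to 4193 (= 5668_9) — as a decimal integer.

539

4193 = (5,6,6,8)_9 → 5³ + 6³ + 6³ + 8³ = 125 + 216 + 216 + 512 = 1069
1069 = (1,4,1,7)_9 → 1³ + 4³ + 1³ + 7³ = 1 + 64 + 1 + 343 = 409
409 = (5,0,4)_9 → 5³ + 0³ + 4³ = 125 + 0 + 64 = 189
189 = (2,3,0)_9 → 2³ + 3³ + 0³ = 8 + 27 + 0 = 35
35 = (3,8)_9 → 3³ + 8³ = 27 + 512 = 539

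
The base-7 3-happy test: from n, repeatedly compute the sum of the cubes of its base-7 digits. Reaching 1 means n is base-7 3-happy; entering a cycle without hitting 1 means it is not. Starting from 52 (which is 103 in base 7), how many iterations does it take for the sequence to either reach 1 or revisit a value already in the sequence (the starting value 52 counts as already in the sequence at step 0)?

52 = (1,0,3)_7 → 1³ + 0³ + 3³ = 28
28 = (4,0)_7 → 4³ + 0³ = 64
64 = (1,2,1)_7 → 1³ + 2³ + 1³ = 10
10 = (1,3)_7 → 1³ + 3³ = 28  — 28 repeats.
That took 4 steps.

4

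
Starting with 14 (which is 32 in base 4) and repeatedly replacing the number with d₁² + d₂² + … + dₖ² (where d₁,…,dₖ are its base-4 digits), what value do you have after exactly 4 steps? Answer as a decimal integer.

14 = (3,2)_4 → 3² + 2² = 13
13 = (3,1)_4 → 3² + 1² = 10
10 = (2,2)_4 → 2² + 2² = 8
8 = (2,0)_4 → 2² + 0² = 4

4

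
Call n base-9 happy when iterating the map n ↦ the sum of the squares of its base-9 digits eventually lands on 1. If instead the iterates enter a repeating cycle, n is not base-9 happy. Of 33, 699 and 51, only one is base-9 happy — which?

699

33: 33 → 45 → 25 → 53 → 89 → 65 → 53  — repeats 53 (not base-9 happy)
699: 699 → 125 → 81 → 1  — reaches 1 (base-9 happy)
51: 51 → 61 → 85 → 17 → 65 → 53 → 89 → 65  — repeats 65 (not base-9 happy)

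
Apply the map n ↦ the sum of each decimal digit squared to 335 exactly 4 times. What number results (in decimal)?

335 → 43
43 → 25
25 → 29
29 → 85

85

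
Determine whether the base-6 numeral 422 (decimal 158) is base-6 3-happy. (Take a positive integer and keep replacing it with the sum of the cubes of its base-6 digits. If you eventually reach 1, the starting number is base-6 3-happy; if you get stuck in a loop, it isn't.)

base-6 3-happy

158 = (4,2,2)_6 → 4³ + 2³ + 2³ = 80
80 = (2,1,2)_6 → 2³ + 1³ + 2³ = 17
17 = (2,5)_6 → 2³ + 5³ = 133
133 = (3,4,1)_6 → 3³ + 4³ + 1³ = 92
92 = (2,3,2)_6 → 2³ + 3³ + 2³ = 43
43 = (1,1,1)_6 → 1³ + 1³ + 1³ = 3
3 = (3)_6 → 3³ = 27
27 = (4,3)_6 → 4³ + 3³ = 91
91 = (2,3,1)_6 → 2³ + 3³ + 1³ = 36
36 = (1,0,0)_6 → 1³ + 0³ + 0³ = 1  — reached 1.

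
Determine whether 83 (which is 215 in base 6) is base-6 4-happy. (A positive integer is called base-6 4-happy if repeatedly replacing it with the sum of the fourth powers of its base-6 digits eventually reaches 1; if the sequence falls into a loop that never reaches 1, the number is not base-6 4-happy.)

not base-6 4-happy

83 = (2,1,5)_6 → 642
642 = (2,5,5,0)_6 → 1266
1266 = (5,5,1,0)_6 → 1251
1251 = (5,4,4,3)_6 → 1218
1218 = (5,3,5,0)_6 → 1331
1331 = (1,0,0,5,5)_6 → 1251  — 1251 already seen; the sequence cycles without reaching 1.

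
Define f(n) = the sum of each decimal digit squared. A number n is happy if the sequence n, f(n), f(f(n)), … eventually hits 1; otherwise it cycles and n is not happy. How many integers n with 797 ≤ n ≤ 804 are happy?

797: 797 → 179 → 131 → 11 → 2 → 4 → 16 → 37 → 58 → 89 → 145 → 42 → 20 → 4  — not happy
798: 798 → 194 → 98 → 145 → 42 → 20 → 4 → 16 → 37 → 58 → 89 → 145  — not happy
799: 799 → 211 → 6 → 36 → 45 → 41 → 17 → 50 → 25 → 29 → 85 → 89 → 145 → 42 → 20 → 4 → 16 → 37 → 58 → 89  — not happy
800: 800 → 64 → 52 → 29 → 85 → 89 → 145 → 42 → 20 → 4 → 16 → 37 → 58 → 89  — not happy
801: 801 → 65 → 61 → 37 → 58 → 89 → 145 → 42 → 20 → 4 → 16 → 37  — not happy
802: 802 → 68 → 100 → 1  — happy
803: 803 → 73 → 58 → 89 → 145 → 42 → 20 → 4 → 16 → 37 → 58  — not happy
804: 804 → 80 → 64 → 52 → 29 → 85 → 89 → 145 → 42 → 20 → 4 → 16 → 37 → 58 → 89  — not happy
happy: 802

1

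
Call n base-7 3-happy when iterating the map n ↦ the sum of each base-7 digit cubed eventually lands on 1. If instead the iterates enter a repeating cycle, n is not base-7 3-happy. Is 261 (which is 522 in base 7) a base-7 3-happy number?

261 = (5,2,2)_7 → 5³ + 2³ + 2³ = 141
141 = (2,6,1)_7 → 2³ + 6³ + 1³ = 225
225 = (4,4,1)_7 → 4³ + 4³ + 1³ = 129
129 = (2,4,3)_7 → 2³ + 4³ + 3³ = 99
99 = (2,0,1)_7 → 2³ + 0³ + 1³ = 9
9 = (1,2)_7 → 1³ + 2³ = 9  — 9 already seen; the sequence cycles without reaching 1.

not base-7 3-happy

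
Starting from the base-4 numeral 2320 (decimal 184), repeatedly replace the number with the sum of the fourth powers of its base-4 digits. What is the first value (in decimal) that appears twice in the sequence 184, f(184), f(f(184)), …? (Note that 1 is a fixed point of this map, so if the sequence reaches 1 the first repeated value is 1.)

184 = (2,3,2,0)_4 → 2⁴ + 3⁴ + 2⁴ + 0⁴ = 113
113 = (1,3,0,1)_4 → 1⁴ + 3⁴ + 0⁴ + 1⁴ = 83
83 = (1,1,0,3)_4 → 1⁴ + 1⁴ + 0⁴ + 3⁴ = 83  — 83 already appeared earlier.

83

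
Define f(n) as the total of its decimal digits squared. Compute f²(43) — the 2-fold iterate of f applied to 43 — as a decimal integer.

43 → 4² + 3² = 16 + 9 = 25
25 → 2² + 5² = 4 + 25 = 29

29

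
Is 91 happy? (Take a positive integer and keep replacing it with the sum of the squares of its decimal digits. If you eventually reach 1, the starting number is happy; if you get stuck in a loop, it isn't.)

91 → 9² + 1² = 82
82 → 8² + 2² = 68
68 → 6² + 8² = 100
100 → 1² + 0² + 0² = 1  — reached 1.

happy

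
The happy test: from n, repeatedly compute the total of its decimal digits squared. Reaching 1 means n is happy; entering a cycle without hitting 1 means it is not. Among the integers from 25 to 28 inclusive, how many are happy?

25: 25 → 29 → 85 → 89 → 145 → 42 → 20 → 4 → 16 → 37 → 58 → 89  (repeats 89)
26: 26 → 40 → 16 → 37 → 58 → 89 → 145 → 42 → 20 → 4 → 16  (repeats 16)
27: 27 → 53 → 34 → 25 → 29 → 85 → 89 → 145 → 42 → 20 → 4 → 16 → 37 → 58 → 89  (repeats 89)
28: 28 → 68 → 100 → 1  (reaches 1)
happy: 28

1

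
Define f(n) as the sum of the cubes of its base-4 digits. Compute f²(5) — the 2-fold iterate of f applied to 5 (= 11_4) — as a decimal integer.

8

5 = (1,1)_4 → 2
2 = (2)_4 → 8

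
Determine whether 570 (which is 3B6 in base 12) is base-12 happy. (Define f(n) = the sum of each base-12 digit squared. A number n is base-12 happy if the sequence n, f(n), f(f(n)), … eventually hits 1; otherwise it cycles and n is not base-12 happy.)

570 = (3,11,6)_12 → 166
166 = (1,1,10)_12 → 102
102 = (8,6)_12 → 100
100 = (8,4)_12 → 80
80 = (6,8)_12 → 100  — 100 already seen; the sequence cycles without reaching 1.

not base-12 happy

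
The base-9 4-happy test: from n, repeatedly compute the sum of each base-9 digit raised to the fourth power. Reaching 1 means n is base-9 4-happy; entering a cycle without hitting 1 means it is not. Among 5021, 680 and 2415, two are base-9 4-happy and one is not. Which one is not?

680

5021: 5021 → 11889 → 4819 → 2433 → 243 → 81 → 1  — reaches 1 (base-9 4-happy)
680: 680 → 4802 → 2562 → 2258 → 6578 → 4098 → 1956 → 1394 → 8194 → 290 → 722 → 8208 → 114 → 1378 → 4098  — repeats 4098 (not base-9 4-happy)
2415: 2415 → 2579 → 3363 → 2433 → 243 → 81 → 1  — reaches 1 (base-9 4-happy)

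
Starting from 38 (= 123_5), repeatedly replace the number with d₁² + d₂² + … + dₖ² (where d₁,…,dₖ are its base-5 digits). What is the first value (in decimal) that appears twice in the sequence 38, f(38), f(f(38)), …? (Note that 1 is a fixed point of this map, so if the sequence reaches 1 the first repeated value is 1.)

38 = (1,2,3)_5 → 1² + 2² + 3² = 1 + 4 + 9 = 14
14 = (2,4)_5 → 2² + 4² = 4 + 16 = 20
20 = (4,0)_5 → 4² + 0² = 16 + 0 = 16
16 = (3,1)_5 → 3² + 1² = 9 + 1 = 10
10 = (2,0)_5 → 2² + 0² = 4 + 0 = 4
4 = (4)_5 → 4² = 16  — 16 already appeared earlier.

16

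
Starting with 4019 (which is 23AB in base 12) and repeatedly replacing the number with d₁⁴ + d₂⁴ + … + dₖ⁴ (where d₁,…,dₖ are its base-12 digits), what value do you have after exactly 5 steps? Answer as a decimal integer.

4019 = (2,3,10,11)_12 → 2⁴ + 3⁴ + 10⁴ + 11⁴ = 24738
24738 = (1,2,3,9,6)_12 → 1⁴ + 2⁴ + 3⁴ + 9⁴ + 6⁴ = 7955
7955 = (4,7,2,11)_12 → 4⁴ + 7⁴ + 2⁴ + 11⁴ = 17314
17314 = (10,0,2,10)_12 → 10⁴ + 0⁴ + 2⁴ + 10⁴ = 20016
20016 = (11,7,0,0)_12 → 11⁴ + 7⁴ + 0⁴ + 0⁴ = 17042

17042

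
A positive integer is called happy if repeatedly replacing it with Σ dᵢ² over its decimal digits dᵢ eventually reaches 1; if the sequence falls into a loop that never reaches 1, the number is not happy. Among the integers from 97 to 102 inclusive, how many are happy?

2

97: 97 → 130 → 10 → 1  — happy
98: 98 → 145 → 42 → 20 → 4 → 16 → 37 → 58 → 89 → 145  — not happy
99: 99 → 162 → 41 → 17 → 50 → 25 → 29 → 85 → 89 → 145 → 42 → 20 → 4 → 16 → 37 → 58 → 89  — not happy
100: 100 → 1  — happy
101: 101 → 2 → 4 → 16 → 37 → 58 → 89 → 145 → 42 → 20 → 4  — not happy
102: 102 → 5 → 25 → 29 → 85 → 89 → 145 → 42 → 20 → 4 → 16 → 37 → 58 → 89  — not happy
happy: 97, 100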